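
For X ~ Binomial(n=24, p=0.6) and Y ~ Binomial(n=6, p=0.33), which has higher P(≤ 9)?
Y has higher probability (P(Y ≤ 9) = 1.0000 > P(X ≤ 9) = 0.0217)

Compute P(≤ 9) for each distribution:

X ~ Binomial(n=24, p=0.6):
P(X ≤ 9) = 0.0217

Y ~ Binomial(n=6, p=0.33):
P(Y ≤ 9) = 1.0000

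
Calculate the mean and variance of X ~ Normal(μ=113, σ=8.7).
E[X] = 113.0000, Var(X) = 75.6900

We have X ~ Normal(μ=113, σ=8.7).

For a Normal distribution with μ=113, σ=8.7:

Expected value:
E[X] = 113.0000

Variance:
Var(X) = 75.6900

Standard deviation:
σ = √Var(X) = 8.7000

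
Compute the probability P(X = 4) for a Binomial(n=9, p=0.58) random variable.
0.186350

We have X ~ Binomial(n=9, p=0.58).

For a Binomial distribution, the PMF gives us the probability of each outcome.

Using the PMF formula:
P(X = 4) = 0.186350

Rounded to 4 decimal places: 0.1863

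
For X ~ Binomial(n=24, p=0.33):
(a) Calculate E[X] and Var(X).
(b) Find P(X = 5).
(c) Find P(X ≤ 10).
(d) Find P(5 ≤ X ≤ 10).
(a) E[X] = 7.9200, Var(X) = 5.3064
(b) P(X = 5) = 0.082494
(c) P(X ≤ 10) = 0.867764
(d) P(5 ≤ X ≤ 10) = 0.804358

We have X ~ Binomial(n=24, p=0.33).

(a) Moments:
E[X] = 7.9200
Var(X) = 5.3064
σ = √Var(X) = 2.3036

(b) Point probability using PMF:
P(X = 5) = 0.082494

(c) Cumulative probability using CDF:
P(X ≤ 10) = F(10) = 0.867764

(d) Range probability:
P(5 ≤ X ≤ 10) = P(X ≤ 10) - P(X ≤ 4)
                   = F(10) - F(4)
                   = 0.867764 - 0.063406
                   = 0.804358

This means approximately 80.4% of outcomes fall in the interval [5, 10].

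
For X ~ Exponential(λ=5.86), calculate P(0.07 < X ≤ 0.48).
0.603481

We have X ~ Exponential(λ=5.86).

To find P(0.07 < X ≤ 0.48), we use:
P(0.07 < X ≤ 0.48) = P(X ≤ 0.48) - P(X ≤ 0.07)
                 = F(0.48) - F(0.07)
                 = 0.939963 - 0.336482
                 = 0.603481

So there's approximately a 60.3% chance that X falls in this range.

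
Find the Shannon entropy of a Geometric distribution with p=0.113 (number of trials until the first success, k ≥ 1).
3.1216 nats

We have X ~ Geometric(p=0.113) (number of trials until the first success, k ≥ 1).

The Shannon entropy measures the uncertainty or information content of the distribution.

For a Geometric distribution with p=0.113 (number of trials until the first success, k ≥ 1):
H(X) = 3.1216 nats

(In bits, this would be 4.5035 bits.)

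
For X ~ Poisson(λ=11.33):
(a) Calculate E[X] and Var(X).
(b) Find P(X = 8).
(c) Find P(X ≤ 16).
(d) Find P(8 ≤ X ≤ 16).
(a) E[X] = 11.3300, Var(X) = 11.3300
(b) P(X = 8) = 0.080865
(c) P(X ≤ 16) = 0.931048
(d) P(8 ≤ X ≤ 16) = 0.807918

We have X ~ Poisson(λ=11.33).

(a) Moments:
E[X] = 11.3300
Var(X) = 11.3300
σ = √Var(X) = 3.3660

(b) Point probability using PMF:
P(X = 8) = 0.080865

(c) Cumulative probability using CDF:
P(X ≤ 16) = F(16) = 0.931048

(d) Range probability:
P(8 ≤ X ≤ 16) = P(X ≤ 16) - P(X ≤ 7)
                   = F(16) - F(7)
                   = 0.931048 - 0.123130
                   = 0.807918

This means approximately 80.8% of outcomes fall in the interval [8, 16].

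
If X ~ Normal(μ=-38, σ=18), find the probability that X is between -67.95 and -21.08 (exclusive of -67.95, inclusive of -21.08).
0.778324

We have X ~ Normal(μ=-38, σ=18).

To find P(-67.95 < X ≤ -21.08), we use:
P(-67.95 < X ≤ -21.08) = P(X ≤ -21.08) - P(X ≤ -67.95)
                 = F(-21.08) - F(-67.95)
                 = 0.826391 - 0.048067
                 = 0.778324

So there's approximately a 77.8% chance that X falls in this range.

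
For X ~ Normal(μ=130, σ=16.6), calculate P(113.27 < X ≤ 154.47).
0.773004

We have X ~ Normal(μ=130, σ=16.6).

To find P(113.27 < X ≤ 154.47), we use:
P(113.27 < X ≤ 154.47) = P(X ≤ 154.47) - P(X ≤ 113.27)
                 = F(154.47) - F(113.27)
                 = 0.929772 - 0.156768
                 = 0.773004

So there's approximately a 77.3% chance that X falls in this range.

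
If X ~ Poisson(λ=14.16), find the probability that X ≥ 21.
0.052642

We have X ~ Poisson(λ=14.16).

For discrete distributions, P(X ≥ 21) = 1 - P(X ≤ 20).

P(X ≤ 20) = 0.947358
P(X ≥ 21) = 1 - 0.947358 = 0.052642

So there's approximately a 5.3% chance that X is at least 21.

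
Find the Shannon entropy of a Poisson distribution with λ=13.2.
2.7025 nats

We have X ~ Poisson(λ=13.2).

The Shannon entropy measures the uncertainty or information content of the distribution.

For a Poisson distribution with λ=13.2:
H(X) = 2.7025 nats

(In bits, this would be 3.8988 bits.)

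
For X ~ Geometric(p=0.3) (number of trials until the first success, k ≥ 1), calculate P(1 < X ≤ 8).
0.642352

We have X ~ Geometric(p=0.3) (number of trials until the first success, k ≥ 1).

To find P(1 < X ≤ 8), we use:
P(1 < X ≤ 8) = P(X ≤ 8) - P(X ≤ 1)
                 = F(8) - F(1)
                 = 0.942352 - 0.300000
                 = 0.642352

So there's approximately a 64.2% chance that X falls in this range.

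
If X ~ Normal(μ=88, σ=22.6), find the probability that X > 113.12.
0.133176

We have X ~ Normal(μ=88, σ=22.6).

P(X > 113.12) = 1 - P(X ≤ 113.12)
                = 1 - F(113.12)
                = 1 - 0.866824
                = 0.133176

So there's approximately a 13.3% chance that X exceeds 113.12.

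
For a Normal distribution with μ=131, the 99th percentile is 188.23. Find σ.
σ = 24.6008

For X ~ Normal(μ, σ), the p-th percentile satisfies x = μ + z_p × σ,
where z_p = Φ⁻¹(p) is the standard normal quantile.

Step 1: z_{0.99} = Φ⁻¹(0.99) = 2.3263

Step 2: Solve for σ:
188.23 = 131 + 2.3263 × σ
σ = (188.23 - 131) / 2.3263
σ = 57.23 / 2.3263
σ = 24.6008

Verification: μ + z × σ = 131 + 2.3263 × 24.6008 = 188.23 ✓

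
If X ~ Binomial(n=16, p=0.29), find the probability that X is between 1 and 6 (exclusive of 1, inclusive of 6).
0.815969

We have X ~ Binomial(n=16, p=0.29).

To find P(1 < X ≤ 6), we use:
P(1 < X ≤ 6) = P(X ≤ 6) - P(X ≤ 1)
                 = F(6) - F(1)
                 = 0.847391 - 0.031422
                 = 0.815969

So there's approximately a 81.6% chance that X falls in this range.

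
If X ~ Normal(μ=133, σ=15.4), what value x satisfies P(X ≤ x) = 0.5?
133.0000

We have X ~ Normal(μ=133, σ=15.4).

We want to find x such that P(X ≤ x) = 0.5.

This is the 50th percentile, which means 50% of values fall below this point.

Using the inverse CDF (quantile function):
x = F⁻¹(0.5) = 133.0000

Verification: P(X ≤ 133.0000) = 0.5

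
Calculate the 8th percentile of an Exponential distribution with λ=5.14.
0.0162

We have X ~ Exponential(λ=5.14).

We want to find x such that P(X ≤ x) = 0.08.

This is the 8th percentile, which means 8% of values fall below this point.

Using the inverse CDF (quantile function):
x = F⁻¹(0.08) = 0.0162

Verification: P(X ≤ 0.0162) = 0.08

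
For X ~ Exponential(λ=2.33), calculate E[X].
0.4292

We have X ~ Exponential(λ=2.33).

For an Exponential distribution with λ=2.33:
E[X] = 0.4292

This is the expected (average) value of X.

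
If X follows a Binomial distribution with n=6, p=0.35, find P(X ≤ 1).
0.319080

We have X ~ Binomial(n=6, p=0.35).

The CDF gives us P(X ≤ k).

Using the CDF:
P(X ≤ 1) = 0.319080

This means there's approximately a 31.9% chance that X is at most 1.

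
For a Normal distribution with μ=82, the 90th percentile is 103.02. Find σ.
σ = 16.4020

For X ~ Normal(μ, σ), the p-th percentile satisfies x = μ + z_p × σ,
where z_p = Φ⁻¹(p) is the standard normal quantile.

Step 1: z_{0.9} = Φ⁻¹(0.9) = 1.2816

Step 2: Solve for σ:
103.02 = 82 + 1.2816 × σ
σ = (103.02 - 82) / 1.2816
σ = 21.02 / 1.2816
σ = 16.4020

Verification: μ + z × σ = 82 + 1.2816 × 16.4020 = 103.02 ✓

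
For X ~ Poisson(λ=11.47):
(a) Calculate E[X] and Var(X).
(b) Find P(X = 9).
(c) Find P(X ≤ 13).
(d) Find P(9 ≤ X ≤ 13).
(a) E[X] = 11.4700, Var(X) = 11.4700
(b) P(X = 9) = 0.098844
(c) P(X ≤ 13) = 0.736037
(d) P(9 ≤ X ≤ 13) = 0.543131

We have X ~ Poisson(λ=11.47).

(a) Moments:
E[X] = 11.4700
Var(X) = 11.4700
σ = √Var(X) = 3.3867

(b) Point probability using PMF:
P(X = 9) = 0.098844

(c) Cumulative probability using CDF:
P(X ≤ 13) = F(13) = 0.736037

(d) Range probability:
P(9 ≤ X ≤ 13) = P(X ≤ 13) - P(X ≤ 8)
                   = F(13) - F(8)
                   = 0.736037 - 0.192906
                   = 0.543131

This means approximately 54.3% of outcomes fall in the interval [9, 13].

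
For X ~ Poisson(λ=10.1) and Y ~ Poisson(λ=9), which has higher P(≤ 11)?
Y has higher probability (P(Y ≤ 11) = 0.8030 > P(X ≤ 11) = 0.6853)

Compute P(≤ 11) for each distribution:

X ~ Poisson(λ=10.1):
P(X ≤ 11) = 0.6853

Y ~ Poisson(λ=9):
P(Y ≤ 11) = 0.8030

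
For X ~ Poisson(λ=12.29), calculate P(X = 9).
0.081045

We have X ~ Poisson(λ=12.29).

For a Poisson distribution, the PMF gives us the probability of each outcome.

Using the PMF formula:
P(X = 9) = 0.081045

Rounded to 4 decimal places: 0.0810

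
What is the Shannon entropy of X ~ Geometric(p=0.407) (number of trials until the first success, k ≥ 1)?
1.6603 nats

We have X ~ Geometric(p=0.407) (number of trials until the first success, k ≥ 1).

The Shannon entropy measures the uncertainty or information content of the distribution.

For a Geometric distribution with p=0.407 (number of trials until the first success, k ≥ 1):
H(X) = 1.6603 nats

(In bits, this would be 2.3953 bits.)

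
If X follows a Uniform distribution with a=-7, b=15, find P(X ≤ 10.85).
0.811364

We have X ~ Uniform(a=-7, b=15).

The CDF gives us P(X ≤ k).

Using the CDF:
P(X ≤ 10.85) = 0.811364

This means there's approximately a 81.1% chance that X is at most 10.85.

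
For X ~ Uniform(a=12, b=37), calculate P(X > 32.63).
0.174800

We have X ~ Uniform(a=12, b=37).

P(X > 32.63) = 1 - P(X ≤ 32.63)
                = 1 - F(32.63)
                = 1 - 0.825200
                = 0.174800

So there's approximately a 17.5% chance that X exceeds 32.63.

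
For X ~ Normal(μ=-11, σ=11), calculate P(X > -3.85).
0.257846

We have X ~ Normal(μ=-11, σ=11).

P(X > -3.85) = 1 - P(X ≤ -3.85)
                = 1 - F(-3.85)
                = 1 - 0.742154
                = 0.257846

So there's approximately a 25.8% chance that X exceeds -3.85.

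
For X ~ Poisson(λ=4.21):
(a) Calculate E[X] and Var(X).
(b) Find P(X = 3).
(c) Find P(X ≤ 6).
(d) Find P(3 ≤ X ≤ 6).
(a) E[X] = 4.2100, Var(X) = 4.2100
(b) P(X = 3) = 0.184636
(c) P(X ≤ 6) = 0.866318
(d) P(3 ≤ X ≤ 6) = 0.657400

We have X ~ Poisson(λ=4.21).

(a) Moments:
E[X] = 4.2100
Var(X) = 4.2100
σ = √Var(X) = 2.0518

(b) Point probability using PMF:
P(X = 3) = 0.184636

(c) Cumulative probability using CDF:
P(X ≤ 6) = F(6) = 0.866318

(d) Range probability:
P(3 ≤ X ≤ 6) = P(X ≤ 6) - P(X ≤ 2)
                   = F(6) - F(2)
                   = 0.866318 - 0.208919
                   = 0.657400

This means approximately 65.7% of outcomes fall in the interval [3, 6].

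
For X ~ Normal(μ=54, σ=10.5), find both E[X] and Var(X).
E[X] = 54.0000, Var(X) = 110.2500

We have X ~ Normal(μ=54, σ=10.5).

For a Normal distribution with μ=54, σ=10.5:

Expected value:
E[X] = 54.0000

Variance:
Var(X) = 110.2500

Standard deviation:
σ = √Var(X) = 10.5000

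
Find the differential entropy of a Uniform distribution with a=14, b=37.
3.1355 nats

We have X ~ Uniform(a=14, b=37).

The differential entropy measures the uncertainty or information content of the distribution.

For a Uniform distribution with a=14, b=37:
h(X) = 3.1355 nats

(In bits, this would be 4.5236 bits.)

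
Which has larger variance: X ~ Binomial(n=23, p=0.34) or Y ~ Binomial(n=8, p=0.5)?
X has larger variance (5.1612 > 2.0000)

Compute the variance for each distribution:

X ~ Binomial(n=23, p=0.34):
Var(X) = 5.1612

Y ~ Binomial(n=8, p=0.5):
Var(Y) = 2.0000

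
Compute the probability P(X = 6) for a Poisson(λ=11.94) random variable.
0.026255

We have X ~ Poisson(λ=11.94).

For a Poisson distribution, the PMF gives us the probability of each outcome.

Using the PMF formula:
P(X = 6) = 0.026255

Rounded to 4 decimal places: 0.0263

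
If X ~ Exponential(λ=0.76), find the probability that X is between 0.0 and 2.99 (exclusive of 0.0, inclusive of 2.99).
0.896935

We have X ~ Exponential(λ=0.76).

To find P(0.0 < X ≤ 2.99), we use:
P(0.0 < X ≤ 2.99) = P(X ≤ 2.99) - P(X ≤ 0.0)
                 = F(2.99) - F(0.0)
                 = 0.896935 - 0.000000
                 = 0.896935

So there's approximately a 89.7% chance that X falls in this range.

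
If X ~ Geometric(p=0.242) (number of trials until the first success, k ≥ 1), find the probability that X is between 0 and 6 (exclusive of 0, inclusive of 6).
0.810323

We have X ~ Geometric(p=0.242) (number of trials until the first success, k ≥ 1).

To find P(0 < X ≤ 6), we use:
P(0 < X ≤ 6) = P(X ≤ 6) - P(X ≤ 0)
                 = F(6) - F(0)
                 = 0.810323 - 0.000000
                 = 0.810323

So there's approximately a 81.0% chance that X falls in this range.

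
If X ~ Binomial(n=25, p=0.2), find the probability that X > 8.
0.046774

We have X ~ Binomial(n=25, p=0.2).

P(X > 8) = 1 - P(X ≤ 8)
                = 1 - F(8)
                = 1 - 0.953226
                = 0.046774

So there's approximately a 4.7% chance that X exceeds 8.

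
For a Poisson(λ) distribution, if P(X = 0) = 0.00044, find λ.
λ = 7.7287

For a Poisson(λ) distribution, the PMF at 0 is:
P(X = 0) = λ^0 e^(-λ) / 0! = e^(-λ)

Given P(X = 0) = 0.00044:
e^(-λ) = 0.00044
-λ = ln(0.00044)
λ = -ln(0.00044) = 7.7287

Verification: e^(-7.7287) = 0.00044 ✓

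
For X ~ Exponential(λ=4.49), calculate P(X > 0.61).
0.064641

We have X ~ Exponential(λ=4.49).

P(X > 0.61) = 1 - P(X ≤ 0.61)
                = 1 - F(0.61)
                = 1 - 0.935359
                = 0.064641

So there's approximately a 6.5% chance that X exceeds 0.61.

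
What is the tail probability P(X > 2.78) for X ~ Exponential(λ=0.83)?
0.099520

We have X ~ Exponential(λ=0.83).

P(X > 2.78) = 1 - P(X ≤ 2.78)
                = 1 - F(2.78)
                = 1 - 0.900480
                = 0.099520

So there's approximately a 10.0% chance that X exceeds 2.78.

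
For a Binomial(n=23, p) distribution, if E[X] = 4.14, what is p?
p = 0.18

For a Binomial(n, p) distribution:
E[X] = n × p

Given n = 23 and E[X] = 4.14:
4.14 = 23 × p
p = 4.14 / 23 = 0.18

Verification: Binomial(23, 0.18) has E[X] = 4.14 ✓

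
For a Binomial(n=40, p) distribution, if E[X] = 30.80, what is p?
p = 0.77

For a Binomial(n, p) distribution:
E[X] = n × p

Given n = 40 and E[X] = 30.80:
30.80 = 40 × p
p = 30.80 / 40 = 0.77

Verification: Binomial(40, 0.77) has E[X] = 30.80 ✓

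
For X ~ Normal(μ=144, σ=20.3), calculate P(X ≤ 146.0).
0.539241

We have X ~ Normal(μ=144, σ=20.3).

The CDF gives us P(X ≤ k).

Using the CDF:
P(X ≤ 146.0) = 0.539241

This means there's approximately a 53.9% chance that X is at most 146.0.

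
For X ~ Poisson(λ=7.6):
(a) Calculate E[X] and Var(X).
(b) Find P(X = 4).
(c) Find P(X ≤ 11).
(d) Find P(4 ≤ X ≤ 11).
(a) E[X] = 7.6000, Var(X) = 7.6000
(b) P(X = 4) = 0.069567
(c) P(X ≤ 11) = 0.914770
(d) P(4 ≤ X ≤ 11) = 0.859399

We have X ~ Poisson(λ=7.6).

(a) Moments:
E[X] = 7.6000
Var(X) = 7.6000
σ = √Var(X) = 2.7568

(b) Point probability using PMF:
P(X = 4) = 0.069567

(c) Cumulative probability using CDF:
P(X ≤ 11) = F(11) = 0.914770

(d) Range probability:
P(4 ≤ X ≤ 11) = P(X ≤ 11) - P(X ≤ 3)
                   = F(11) - F(3)
                   = 0.914770 - 0.055371
                   = 0.859399

This means approximately 85.9% of outcomes fall in the interval [4, 11].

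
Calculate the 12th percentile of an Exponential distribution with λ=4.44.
0.0288

We have X ~ Exponential(λ=4.44).

We want to find x such that P(X ≤ x) = 0.12.

This is the 12th percentile, which means 12% of values fall below this point.

Using the inverse CDF (quantile function):
x = F⁻¹(0.12) = 0.0288

Verification: P(X ≤ 0.0288) = 0.12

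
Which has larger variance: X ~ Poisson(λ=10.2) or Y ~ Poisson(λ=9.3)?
X has larger variance (10.2000 > 9.3000)

Compute the variance for each distribution:

X ~ Poisson(λ=10.2):
Var(X) = 10.2000

Y ~ Poisson(λ=9.3):
Var(Y) = 9.3000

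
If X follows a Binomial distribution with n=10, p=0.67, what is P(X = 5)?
0.133151

We have X ~ Binomial(n=10, p=0.67).

For a Binomial distribution, the PMF gives us the probability of each outcome.

Using the PMF formula:
P(X = 5) = 0.133151

Rounded to 4 decimal places: 0.1332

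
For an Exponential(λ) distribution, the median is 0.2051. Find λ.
λ = 3.3796

For X ~ Exponential(λ), the CDF is F(x) = 1 - e^(-λx).
The median m satisfies F(m) = 0.5:
1 - e^(-λm) = 0.5
e^(-λm) = 0.5
λm = ln(2)
m = ln(2) / λ

Given m = 0.2051:
λ = ln(2) / 0.2051 = 0.693147 / 0.2051 = 3.3796

Verification: ln(2) / 3.3796 = 0.2051 ✓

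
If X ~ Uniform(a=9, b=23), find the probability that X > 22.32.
0.048571

We have X ~ Uniform(a=9, b=23).

P(X > 22.32) = 1 - P(X ≤ 22.32)
                = 1 - F(22.32)
                = 1 - 0.951429
                = 0.048571

So there's approximately a 4.9% chance that X exceeds 22.32.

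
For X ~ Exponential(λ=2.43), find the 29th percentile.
0.1409

We have X ~ Exponential(λ=2.43).

We want to find x such that P(X ≤ x) = 0.29.

This is the 29th percentile, which means 29% of values fall below this point.

Using the inverse CDF (quantile function):
x = F⁻¹(0.29) = 0.1409

Verification: P(X ≤ 0.1409) = 0.29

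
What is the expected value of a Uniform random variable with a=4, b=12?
8.0000

We have X ~ Uniform(a=4, b=12).

For a Uniform distribution with a=4, b=12:
E[X] = 8.0000

This is the expected (average) value of X.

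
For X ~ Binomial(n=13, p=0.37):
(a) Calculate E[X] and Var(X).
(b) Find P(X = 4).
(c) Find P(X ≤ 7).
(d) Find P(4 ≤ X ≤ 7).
(a) E[X] = 4.8100, Var(X) = 3.0303
(b) P(X = 4) = 0.209497
(c) P(X ≤ 7) = 0.936452
(d) P(4 ≤ X ≤ 7) = 0.706243

We have X ~ Binomial(n=13, p=0.37).

(a) Moments:
E[X] = 4.8100
Var(X) = 3.0303
σ = √Var(X) = 1.7408

(b) Point probability using PMF:
P(X = 4) = 0.209497

(c) Cumulative probability using CDF:
P(X ≤ 7) = F(7) = 0.936452

(d) Range probability:
P(4 ≤ X ≤ 7) = P(X ≤ 7) - P(X ≤ 3)
                   = F(7) - F(3)
                   = 0.936452 - 0.230209
                   = 0.706243

This means approximately 70.6% of outcomes fall in the interval [4, 7].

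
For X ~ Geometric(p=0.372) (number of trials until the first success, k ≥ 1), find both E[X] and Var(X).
E[X] = 2.6882, Var(X) = 4.5381

We have X ~ Geometric(p=0.372) (number of trials until the first success, k ≥ 1).

For a Geometric distribution with p=0.372 (number of trials until the first success, k ≥ 1):

Expected value:
E[X] = 2.6882

Variance:
Var(X) = 4.5381

Standard deviation:
σ = √Var(X) = 2.1303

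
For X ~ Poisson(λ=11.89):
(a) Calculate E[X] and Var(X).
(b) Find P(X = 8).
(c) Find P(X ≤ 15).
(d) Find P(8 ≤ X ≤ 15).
(a) E[X] = 11.8900, Var(X) = 11.8900
(b) P(X = 8) = 0.067947
(c) P(X ≤ 15) = 0.852269
(d) P(8 ≤ X ≤ 15) = 0.757848

We have X ~ Poisson(λ=11.89).

(a) Moments:
E[X] = 11.8900
Var(X) = 11.8900
σ = √Var(X) = 3.4482

(b) Point probability using PMF:
P(X = 8) = 0.067947

(c) Cumulative probability using CDF:
P(X ≤ 15) = F(15) = 0.852269

(d) Range probability:
P(8 ≤ X ≤ 15) = P(X ≤ 15) - P(X ≤ 7)
                   = F(15) - F(7)
                   = 0.852269 - 0.094421
                   = 0.757848

This means approximately 75.8% of outcomes fall in the interval [8, 15].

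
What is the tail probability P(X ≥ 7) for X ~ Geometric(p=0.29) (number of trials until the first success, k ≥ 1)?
0.128100

We have X ~ Geometric(p=0.29) (number of trials until the first success, k ≥ 1).

For discrete distributions, P(X ≥ 7) = 1 - P(X ≤ 6).

P(X ≤ 6) = 0.871900
P(X ≥ 7) = 1 - 0.871900 = 0.128100

So there's approximately a 12.8% chance that X is at least 7.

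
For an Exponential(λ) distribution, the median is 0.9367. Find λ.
λ = 0.7400

For X ~ Exponential(λ), the CDF is F(x) = 1 - e^(-λx).
The median m satisfies F(m) = 0.5:
1 - e^(-λm) = 0.5
e^(-λm) = 0.5
λm = ln(2)
m = ln(2) / λ

Given m = 0.9367:
λ = ln(2) / 0.9367 = 0.693147 / 0.9367 = 0.7400

Verification: ln(2) / 0.7400 = 0.9367 ✓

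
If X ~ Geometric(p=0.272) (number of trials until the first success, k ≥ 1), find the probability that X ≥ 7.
0.148864

We have X ~ Geometric(p=0.272) (number of trials until the first success, k ≥ 1).

For discrete distributions, P(X ≥ 7) = 1 - P(X ≤ 6).

P(X ≤ 6) = 0.851136
P(X ≥ 7) = 1 - 0.851136 = 0.148864

So there's approximately a 14.9% chance that X is at least 7.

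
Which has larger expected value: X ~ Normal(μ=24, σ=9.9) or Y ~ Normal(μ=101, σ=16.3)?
Y has larger mean (101.0000 > 24.0000)

Compute the expected value for each distribution:

X ~ Normal(μ=24, σ=9.9):
E[X] = 24.0000

Y ~ Normal(μ=101, σ=16.3):
E[Y] = 101.0000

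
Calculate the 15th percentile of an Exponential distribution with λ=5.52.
0.0294

We have X ~ Exponential(λ=5.52).

We want to find x such that P(X ≤ x) = 0.15.

This is the 15th percentile, which means 15% of values fall below this point.

Using the inverse CDF (quantile function):
x = F⁻¹(0.15) = 0.0294

Verification: P(X ≤ 0.0294) = 0.15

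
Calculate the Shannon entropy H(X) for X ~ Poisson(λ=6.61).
2.3493 nats

We have X ~ Poisson(λ=6.61).

The Shannon entropy measures the uncertainty or information content of the distribution.

For a Poisson distribution with λ=6.61:
H(X) = 2.3493 nats

(In bits, this would be 3.3894 bits.)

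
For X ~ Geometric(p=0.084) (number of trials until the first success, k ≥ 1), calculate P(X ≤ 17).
0.774979

We have X ~ Geometric(p=0.084) (number of trials until the first success, k ≥ 1).

The CDF gives us P(X ≤ k).

Using the CDF:
P(X ≤ 17) = 0.774979

This means there's approximately a 77.5% chance that X is at most 17.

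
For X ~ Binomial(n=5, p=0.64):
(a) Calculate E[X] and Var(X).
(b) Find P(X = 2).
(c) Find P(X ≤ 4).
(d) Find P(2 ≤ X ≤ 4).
(a) E[X] = 3.2000, Var(X) = 1.1520
(b) P(X = 2) = 0.191103
(c) P(X ≤ 4) = 0.892626
(d) P(2 ≤ X ≤ 4) = 0.832831

We have X ~ Binomial(n=5, p=0.64).

(a) Moments:
E[X] = 3.2000
Var(X) = 1.1520
σ = √Var(X) = 1.0733

(b) Point probability using PMF:
P(X = 2) = 0.191103

(c) Cumulative probability using CDF:
P(X ≤ 4) = F(4) = 0.892626

(d) Range probability:
P(2 ≤ X ≤ 4) = P(X ≤ 4) - P(X ≤ 1)
                   = F(4) - F(1)
                   = 0.892626 - 0.059794
                   = 0.832831

This means approximately 83.3% of outcomes fall in the interval [2, 4].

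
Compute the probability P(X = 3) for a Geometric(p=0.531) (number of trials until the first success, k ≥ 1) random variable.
0.116799

We have X ~ Geometric(p=0.531) (number of trials until the first success, k ≥ 1).

For a Geometric distribution, the PMF gives us the probability of each outcome.

Using the PMF formula:
P(X = 3) = 0.116799

Rounded to 4 decimal places: 0.1168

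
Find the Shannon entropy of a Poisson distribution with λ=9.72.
2.5469 nats

We have X ~ Poisson(λ=9.72).

The Shannon entropy measures the uncertainty or information content of the distribution.

For a Poisson distribution with λ=9.72:
H(X) = 2.5469 nats

(In bits, this would be 3.6745 bits.)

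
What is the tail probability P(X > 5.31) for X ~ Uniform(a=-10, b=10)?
0.234500

We have X ~ Uniform(a=-10, b=10).

P(X > 5.31) = 1 - P(X ≤ 5.31)
                = 1 - F(5.31)
                = 1 - 0.765500
                = 0.234500

So there's approximately a 23.5% chance that X exceeds 5.31.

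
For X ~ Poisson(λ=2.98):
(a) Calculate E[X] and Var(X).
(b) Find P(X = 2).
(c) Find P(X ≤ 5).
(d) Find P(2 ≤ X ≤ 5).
(a) E[X] = 2.9800, Var(X) = 2.9800
(b) P(X = 2) = 0.225530
(c) P(X ≤ 5) = 0.918085
(d) P(2 ≤ X ≤ 5) = 0.715929

We have X ~ Poisson(λ=2.98).

(a) Moments:
E[X] = 2.9800
Var(X) = 2.9800
σ = √Var(X) = 1.7263

(b) Point probability using PMF:
P(X = 2) = 0.225530

(c) Cumulative probability using CDF:
P(X ≤ 5) = F(5) = 0.918085

(d) Range probability:
P(2 ≤ X ≤ 5) = P(X ≤ 5) - P(X ≤ 1)
                   = F(5) - F(1)
                   = 0.918085 - 0.202155
                   = 0.715929

This means approximately 71.6% of outcomes fall in the interval [2, 5].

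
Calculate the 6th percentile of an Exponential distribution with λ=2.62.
0.0236

We have X ~ Exponential(λ=2.62).

We want to find x such that P(X ≤ x) = 0.06.

This is the 6th percentile, which means 6% of values fall below this point.

Using the inverse CDF (quantile function):
x = F⁻¹(0.06) = 0.0236

Verification: P(X ≤ 0.0236) = 0.06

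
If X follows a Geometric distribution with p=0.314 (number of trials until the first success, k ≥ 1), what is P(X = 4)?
0.101368

We have X ~ Geometric(p=0.314) (number of trials until the first success, k ≥ 1).

For a Geometric distribution, the PMF gives us the probability of each outcome.

Using the PMF formula:
P(X = 4) = 0.101368

Rounded to 4 decimal places: 0.1014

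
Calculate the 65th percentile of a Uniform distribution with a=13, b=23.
19.5000

We have X ~ Uniform(a=13, b=23).

We want to find x such that P(X ≤ x) = 0.65.

This is the 65th percentile, which means 65% of values fall below this point.

Using the inverse CDF (quantile function):
x = F⁻¹(0.65) = 19.5000

Verification: P(X ≤ 19.5000) = 0.65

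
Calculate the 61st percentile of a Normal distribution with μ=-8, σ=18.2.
-2.9164

We have X ~ Normal(μ=-8, σ=18.2).

We want to find x such that P(X ≤ x) = 0.61.

This is the 61st percentile, which means 61% of values fall below this point.

Using the inverse CDF (quantile function):
x = F⁻¹(0.61) = -2.9164

Verification: P(X ≤ -2.9164) = 0.61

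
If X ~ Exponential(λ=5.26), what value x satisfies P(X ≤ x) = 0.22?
0.0472

We have X ~ Exponential(λ=5.26).

We want to find x such that P(X ≤ x) = 0.22.

This is the 22nd percentile, which means 22% of values fall below this point.

Using the inverse CDF (quantile function):
x = F⁻¹(0.22) = 0.0472

Verification: P(X ≤ 0.0472) = 0.22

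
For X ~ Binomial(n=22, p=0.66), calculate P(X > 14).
0.513359

We have X ~ Binomial(n=22, p=0.66).

P(X > 14) = 1 - P(X ≤ 14)
                = 1 - F(14)
                = 1 - 0.486641
                = 0.513359

So there's approximately a 51.3% chance that X exceeds 14.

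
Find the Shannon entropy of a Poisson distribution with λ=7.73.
2.4298 nats

We have X ~ Poisson(λ=7.73).

The Shannon entropy measures the uncertainty or information content of the distribution.

For a Poisson distribution with λ=7.73:
H(X) = 2.4298 nats

(In bits, this would be 3.5055 bits.)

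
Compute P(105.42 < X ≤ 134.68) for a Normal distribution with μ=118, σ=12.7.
0.744521

We have X ~ Normal(μ=118, σ=12.7).

To find P(105.42 < X ≤ 134.68), we use:
P(105.42 < X ≤ 134.68) = P(X ≤ 134.68) - P(X ≤ 105.42)
                 = F(134.68) - F(105.42)
                 = 0.905474 - 0.160952
                 = 0.744521

So there's approximately a 74.5% chance that X falls in this range.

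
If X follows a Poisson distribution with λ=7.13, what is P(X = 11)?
0.048563

We have X ~ Poisson(λ=7.13).

For a Poisson distribution, the PMF gives us the probability of each outcome.

Using the PMF formula:
P(X = 11) = 0.048563

Rounded to 4 decimal places: 0.0486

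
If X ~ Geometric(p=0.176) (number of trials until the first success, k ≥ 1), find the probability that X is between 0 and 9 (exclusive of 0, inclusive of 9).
0.824876

We have X ~ Geometric(p=0.176) (number of trials until the first success, k ≥ 1).

To find P(0 < X ≤ 9), we use:
P(0 < X ≤ 9) = P(X ≤ 9) - P(X ≤ 0)
                 = F(9) - F(0)
                 = 0.824876 - 0.000000
                 = 0.824876

So there's approximately a 82.5% chance that X falls in this range.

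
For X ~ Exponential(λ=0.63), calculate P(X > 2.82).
0.169212

We have X ~ Exponential(λ=0.63).

P(X > 2.82) = 1 - P(X ≤ 2.82)
                = 1 - F(2.82)
                = 1 - 0.830788
                = 0.169212

So there's approximately a 16.9% chance that X exceeds 2.82.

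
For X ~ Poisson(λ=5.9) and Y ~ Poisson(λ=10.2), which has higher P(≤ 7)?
X has higher probability (P(X ≤ 7) = 0.7576 > P(Y ≤ 7) = 0.2027)

Compute P(≤ 7) for each distribution:

X ~ Poisson(λ=5.9):
P(X ≤ 7) = 0.7576

Y ~ Poisson(λ=10.2):
P(Y ≤ 7) = 0.2027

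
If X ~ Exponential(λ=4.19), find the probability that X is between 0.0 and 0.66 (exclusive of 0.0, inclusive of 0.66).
0.937049

We have X ~ Exponential(λ=4.19).

To find P(0.0 < X ≤ 0.66), we use:
P(0.0 < X ≤ 0.66) = P(X ≤ 0.66) - P(X ≤ 0.0)
                 = F(0.66) - F(0.0)
                 = 0.937049 - 0.000000
                 = 0.937049

So there's approximately a 93.7% chance that X falls in this range.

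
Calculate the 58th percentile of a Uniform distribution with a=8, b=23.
16.7000

We have X ~ Uniform(a=8, b=23).

We want to find x such that P(X ≤ x) = 0.58.

This is the 58th percentile, which means 58% of values fall below this point.

Using the inverse CDF (quantile function):
x = F⁻¹(0.58) = 16.7000

Verification: P(X ≤ 16.7000) = 0.58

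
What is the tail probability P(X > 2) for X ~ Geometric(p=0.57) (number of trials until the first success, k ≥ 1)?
0.184900

We have X ~ Geometric(p=0.57) (number of trials until the first success, k ≥ 1).

P(X > 2) = 1 - P(X ≤ 2)
                = 1 - F(2)
                = 1 - 0.815100
                = 0.184900

So there's approximately a 18.5% chance that X exceeds 2.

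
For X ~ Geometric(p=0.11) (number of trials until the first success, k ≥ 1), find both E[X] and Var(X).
E[X] = 9.0909, Var(X) = 73.5537

We have X ~ Geometric(p=0.11) (number of trials until the first success, k ≥ 1).

For a Geometric distribution with p=0.11 (number of trials until the first success, k ≥ 1):

Expected value:
E[X] = 9.0909

Variance:
Var(X) = 73.5537

Standard deviation:
σ = √Var(X) = 8.5763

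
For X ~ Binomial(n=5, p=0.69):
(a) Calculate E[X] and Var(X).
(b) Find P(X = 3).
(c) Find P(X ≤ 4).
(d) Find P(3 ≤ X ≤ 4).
(a) E[X] = 3.4500, Var(X) = 1.0695
(b) P(X = 3) = 0.315697
(c) P(X ≤ 4) = 0.843597
(d) P(3 ≤ X ≤ 4) = 0.667038

We have X ~ Binomial(n=5, p=0.69).

(a) Moments:
E[X] = 3.4500
Var(X) = 1.0695
σ = √Var(X) = 1.0342

(b) Point probability using PMF:
P(X = 3) = 0.315697

(c) Cumulative probability using CDF:
P(X ≤ 4) = F(4) = 0.843597

(d) Range probability:
P(3 ≤ X ≤ 4) = P(X ≤ 4) - P(X ≤ 2)
                   = F(4) - F(2)
                   = 0.843597 - 0.176559
                   = 0.667038

This means approximately 66.7% of outcomes fall in the interval [3, 4].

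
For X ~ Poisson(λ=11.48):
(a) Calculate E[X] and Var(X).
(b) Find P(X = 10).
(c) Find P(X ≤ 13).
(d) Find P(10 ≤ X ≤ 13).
(a) E[X] = 11.4800, Var(X) = 11.4800
(b) P(X = 10) = 0.113228
(c) P(X ≤ 13) = 0.735040
(d) P(10 ≤ X ≤ 13) = 0.444277

We have X ~ Poisson(λ=11.48).

(a) Moments:
E[X] = 11.4800
Var(X) = 11.4800
σ = √Var(X) = 3.3882

(b) Point probability using PMF:
P(X = 10) = 0.113228

(c) Cumulative probability using CDF:
P(X ≤ 13) = F(13) = 0.735040

(d) Range probability:
P(10 ≤ X ≤ 13) = P(X ≤ 13) - P(X ≤ 9)
                   = F(13) - F(9)
                   = 0.735040 - 0.290763
                   = 0.444277

This means approximately 44.4% of outcomes fall in the interval [10, 13].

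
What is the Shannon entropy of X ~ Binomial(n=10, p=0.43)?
1.8651 nats

We have X ~ Binomial(n=10, p=0.43).

The Shannon entropy measures the uncertainty or information content of the distribution.

For a Binomial distribution with n=10, p=0.43:
H(X) = 1.8651 nats

(In bits, this would be 2.6908 bits.)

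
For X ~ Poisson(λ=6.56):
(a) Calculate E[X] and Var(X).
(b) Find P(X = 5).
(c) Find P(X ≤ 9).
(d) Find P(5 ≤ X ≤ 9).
(a) E[X] = 6.5600, Var(X) = 6.5600
(b) P(X = 5) = 0.143340
(c) P(X ≤ 9) = 0.872176
(d) P(5 ≤ X ≤ 9) = 0.655137

We have X ~ Poisson(λ=6.56).

(a) Moments:
E[X] = 6.5600
Var(X) = 6.5600
σ = √Var(X) = 2.5612

(b) Point probability using PMF:
P(X = 5) = 0.143340

(c) Cumulative probability using CDF:
P(X ≤ 9) = F(9) = 0.872176

(d) Range probability:
P(5 ≤ X ≤ 9) = P(X ≤ 9) - P(X ≤ 4)
                   = F(9) - F(4)
                   = 0.872176 - 0.217040
                   = 0.655137

This means approximately 65.5% of outcomes fall in the interval [5, 9].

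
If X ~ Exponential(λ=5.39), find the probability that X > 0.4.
0.115787

We have X ~ Exponential(λ=5.39).

P(X > 0.4) = 1 - P(X ≤ 0.4)
                = 1 - F(0.4)
                = 1 - 0.884213
                = 0.115787

So there's approximately a 11.6% chance that X exceeds 0.4.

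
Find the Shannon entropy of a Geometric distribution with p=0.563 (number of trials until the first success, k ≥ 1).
1.2170 nats

We have X ~ Geometric(p=0.563) (number of trials until the first success, k ≥ 1).

The Shannon entropy measures the uncertainty or information content of the distribution.

For a Geometric distribution with p=0.563 (number of trials until the first success, k ≥ 1):
H(X) = 1.2170 nats

(In bits, this would be 1.7558 bits.)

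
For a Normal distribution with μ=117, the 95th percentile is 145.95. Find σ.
σ = 17.6004

For X ~ Normal(μ, σ), the p-th percentile satisfies x = μ + z_p × σ,
where z_p = Φ⁻¹(p) is the standard normal quantile.

Step 1: z_{0.95} = Φ⁻¹(0.95) = 1.6449

Step 2: Solve for σ:
145.95 = 117 + 1.6449 × σ
σ = (145.95 - 117) / 1.6449
σ = 28.95 / 1.6449
σ = 17.6004

Verification: μ + z × σ = 117 + 1.6449 × 17.6004 = 145.95 ✓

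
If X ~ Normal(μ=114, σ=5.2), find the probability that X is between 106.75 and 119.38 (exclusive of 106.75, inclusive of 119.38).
0.767952

We have X ~ Normal(μ=114, σ=5.2).

To find P(106.75 < X ≤ 119.38), we use:
P(106.75 < X ≤ 119.38) = P(X ≤ 119.38) - P(X ≤ 106.75)
                 = F(119.38) - F(106.75)
                 = 0.849576 - 0.081624
                 = 0.767952

So there's approximately a 76.8% chance that X falls in this range.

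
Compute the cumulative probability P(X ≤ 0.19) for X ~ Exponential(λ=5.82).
0.669054

We have X ~ Exponential(λ=5.82).

The CDF gives us P(X ≤ k).

Using the CDF:
P(X ≤ 0.19) = 0.669054

This means there's approximately a 66.9% chance that X is at most 0.19.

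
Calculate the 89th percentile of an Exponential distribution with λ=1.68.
1.3139

We have X ~ Exponential(λ=1.68).

We want to find x such that P(X ≤ x) = 0.89.

This is the 89th percentile, which means 89% of values fall below this point.

Using the inverse CDF (quantile function):
x = F⁻¹(0.89) = 1.3139

Verification: P(X ≤ 1.3139) = 0.89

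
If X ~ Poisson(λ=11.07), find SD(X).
3.3272

We have X ~ Poisson(λ=11.07).

For a Poisson distribution with λ=11.07:
σ = √Var(X) = 3.3272

The standard deviation is the square root of the variance.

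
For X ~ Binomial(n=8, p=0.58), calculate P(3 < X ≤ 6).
0.706841

We have X ~ Binomial(n=8, p=0.58).

To find P(3 < X ≤ 6), we use:
P(3 < X ≤ 6) = P(X ≤ 6) - P(X ≤ 3)
                 = F(6) - F(3)
                 = 0.913005 - 0.206164
                 = 0.706841

So there's approximately a 70.7% chance that X falls in this range.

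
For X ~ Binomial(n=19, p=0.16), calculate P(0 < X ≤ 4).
0.787400

We have X ~ Binomial(n=19, p=0.16).

To find P(0 < X ≤ 4), we use:
P(0 < X ≤ 4) = P(X ≤ 4) - P(X ≤ 0)
                 = F(4) - F(0)
                 = 0.823818 - 0.036417
                 = 0.787400

So there's approximately a 78.7% chance that X falls in this range.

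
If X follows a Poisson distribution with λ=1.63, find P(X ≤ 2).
0.775577

We have X ~ Poisson(λ=1.63).

The CDF gives us P(X ≤ k).

Using the CDF:
P(X ≤ 2) = 0.775577

This means there's approximately a 77.6% chance that X is at most 2.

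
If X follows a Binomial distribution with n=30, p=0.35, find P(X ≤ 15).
0.969916

We have X ~ Binomial(n=30, p=0.35).

The CDF gives us P(X ≤ k).

Using the CDF:
P(X ≤ 15) = 0.969916

This means there's approximately a 97.0% chance that X is at most 15.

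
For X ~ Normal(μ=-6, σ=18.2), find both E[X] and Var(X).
E[X] = -6.0000, Var(X) = 331.2400

We have X ~ Normal(μ=-6, σ=18.2).

For a Normal distribution with μ=-6, σ=18.2:

Expected value:
E[X] = -6.0000

Variance:
Var(X) = 331.2400

Standard deviation:
σ = √Var(X) = 18.2000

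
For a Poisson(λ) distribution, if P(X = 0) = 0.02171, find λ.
λ = 3.8300

For a Poisson(λ) distribution, the PMF at 0 is:
P(X = 0) = λ^0 e^(-λ) / 0! = e^(-λ)

Given P(X = 0) = 0.02171:
e^(-λ) = 0.02171
-λ = ln(0.02171)
λ = -ln(0.02171) = 3.8300

Verification: e^(-3.8300) = 0.02171 ✓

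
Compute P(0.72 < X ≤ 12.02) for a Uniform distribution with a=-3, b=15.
0.627778

We have X ~ Uniform(a=-3, b=15).

To find P(0.72 < X ≤ 12.02), we use:
P(0.72 < X ≤ 12.02) = P(X ≤ 12.02) - P(X ≤ 0.72)
                 = F(12.02) - F(0.72)
                 = 0.834444 - 0.206667
                 = 0.627778

So there's approximately a 62.8% chance that X falls in this range.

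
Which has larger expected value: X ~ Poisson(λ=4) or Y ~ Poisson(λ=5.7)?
Y has larger mean (5.7000 > 4.0000)

Compute the expected value for each distribution:

X ~ Poisson(λ=4):
E[X] = 4.0000

Y ~ Poisson(λ=5.7):
E[Y] = 5.7000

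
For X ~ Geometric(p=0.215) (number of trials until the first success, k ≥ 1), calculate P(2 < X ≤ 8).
0.472028

We have X ~ Geometric(p=0.215) (number of trials until the first success, k ≥ 1).

To find P(2 < X ≤ 8), we use:
P(2 < X ≤ 8) = P(X ≤ 8) - P(X ≤ 2)
                 = F(8) - F(2)
                 = 0.855803 - 0.383775
                 = 0.472028

So there's approximately a 47.2% chance that X falls in this range.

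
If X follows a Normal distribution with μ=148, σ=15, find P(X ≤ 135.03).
0.193611

We have X ~ Normal(μ=148, σ=15).

The CDF gives us P(X ≤ k).

Using the CDF:
P(X ≤ 135.03) = 0.193611

This means there's approximately a 19.4% chance that X is at most 135.03.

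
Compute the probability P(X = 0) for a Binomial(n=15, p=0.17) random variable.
0.061118

We have X ~ Binomial(n=15, p=0.17).

For a Binomial distribution, the PMF gives us the probability of each outcome.

Using the PMF formula:
P(X = 0) = 0.061118

Rounded to 4 decimal places: 0.0611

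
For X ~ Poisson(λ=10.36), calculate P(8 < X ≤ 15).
0.643837

We have X ~ Poisson(λ=10.36).

To find P(8 < X ≤ 15), we use:
P(8 < X ≤ 15) = P(X ≤ 15) - P(X ≤ 8)
                 = F(15) - F(8)
                 = 0.937611 - 0.293774
                 = 0.643837

So there's approximately a 64.4% chance that X falls in this range.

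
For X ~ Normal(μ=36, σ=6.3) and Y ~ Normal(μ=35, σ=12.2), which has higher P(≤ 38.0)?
X has higher probability (P(X ≤ 38.0) = 0.6246 > P(Y ≤ 38.0) = 0.5971)

Compute P(≤ 38.0) for each distribution:

X ~ Normal(μ=36, σ=6.3):
P(X ≤ 38.0) = 0.6246

Y ~ Normal(μ=35, σ=12.2):
P(Y ≤ 38.0) = 0.5971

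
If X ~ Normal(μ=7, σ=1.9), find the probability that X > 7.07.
0.485305

We have X ~ Normal(μ=7, σ=1.9).

P(X > 7.07) = 1 - P(X ≤ 7.07)
                = 1 - F(7.07)
                = 1 - 0.514695
                = 0.485305

So there's approximately a 48.5% chance that X exceeds 7.07.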